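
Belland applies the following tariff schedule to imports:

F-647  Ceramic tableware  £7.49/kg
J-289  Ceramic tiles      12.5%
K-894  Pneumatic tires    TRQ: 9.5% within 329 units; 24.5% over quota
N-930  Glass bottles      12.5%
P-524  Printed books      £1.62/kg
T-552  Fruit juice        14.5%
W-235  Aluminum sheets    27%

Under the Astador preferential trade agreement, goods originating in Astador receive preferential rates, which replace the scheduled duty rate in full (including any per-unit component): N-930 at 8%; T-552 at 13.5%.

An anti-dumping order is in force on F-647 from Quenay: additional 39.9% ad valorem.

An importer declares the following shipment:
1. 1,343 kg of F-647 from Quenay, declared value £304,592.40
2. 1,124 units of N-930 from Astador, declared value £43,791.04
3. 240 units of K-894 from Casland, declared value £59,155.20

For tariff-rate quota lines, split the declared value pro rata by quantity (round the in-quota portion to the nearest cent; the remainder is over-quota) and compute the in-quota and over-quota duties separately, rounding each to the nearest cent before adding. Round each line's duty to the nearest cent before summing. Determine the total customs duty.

£140,714.46

Line 1 (F-647, Quenay, 1,343 kg, £304,592.40):
Base rate for F-647 is £7.49/kg.
Additional duty on F-647 from Quenay: +39.9% ad valorem. Applied ad valorem rate = 39.9%.
Duty = £304,592.40 × 39.9% + 1,343 × £7.49 = £131,591.44.
Line 2 (N-930, Astador, 1,124 units, £43,791.04):
Base rate for N-930 is 12.5%.
Origin Astador qualifies under the Belland–Astador agreement and N-930 is covered: preferential rate 8% applies instead.
Duty = £43,791.04 × 8% = £3,503.28.
Line 3 (K-894, Casland, 240 units, £59,155.20):
Code K-894 is under a tariff-rate quota (threshold 329 units). Quantity 240 units is within the quota, so the in-quota rate 9.5% applies to the full value.
Duty = £59,155.20 × 9.5% = £5,619.74.
Total = £131,591.44 + £3,503.28 + £5,619.74 = £140,714.46.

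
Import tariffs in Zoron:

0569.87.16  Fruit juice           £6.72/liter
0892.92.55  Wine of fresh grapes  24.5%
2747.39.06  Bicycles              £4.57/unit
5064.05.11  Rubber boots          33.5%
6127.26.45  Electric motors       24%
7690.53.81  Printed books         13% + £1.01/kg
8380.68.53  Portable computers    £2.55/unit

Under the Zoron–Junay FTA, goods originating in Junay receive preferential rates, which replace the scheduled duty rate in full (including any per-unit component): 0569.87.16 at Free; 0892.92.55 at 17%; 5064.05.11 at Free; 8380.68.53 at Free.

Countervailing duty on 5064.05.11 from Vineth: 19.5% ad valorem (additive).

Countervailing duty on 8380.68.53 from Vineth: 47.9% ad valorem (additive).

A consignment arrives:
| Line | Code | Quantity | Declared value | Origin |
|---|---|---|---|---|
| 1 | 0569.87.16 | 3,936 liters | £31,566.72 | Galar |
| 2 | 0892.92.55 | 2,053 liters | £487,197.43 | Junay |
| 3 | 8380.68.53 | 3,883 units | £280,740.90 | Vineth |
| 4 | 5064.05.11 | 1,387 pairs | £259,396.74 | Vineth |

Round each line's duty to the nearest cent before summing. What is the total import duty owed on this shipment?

Line 1 (0569.87.16, Galar, 3,936 liters, £31,566.72):
Base rate for 0569.87.16 is £6.72/liter.
0569.87.16 has an FTA preferential rate, but origin Galar is not Junay; base rate stands.
Duty = 3,936 × £6.72 = £26,449.92.
Line 2 (0892.92.55, Junay, 2,053 liters, £487,197.43):
Base rate for 0892.92.55 is 24.5%.
Origin Junay qualifies under the Zoron–Junay agreement and 0892.92.55 is covered: preferential rate 17% applies instead.
Duty = £487,197.43 × 17% = £82,823.56.
Line 3 (8380.68.53, Vineth, 3,883 units, £280,740.90):
Base rate for 8380.68.53 is £2.55/unit.
8380.68.53 has an FTA preferential rate, but origin Vineth is not Junay; base rate stands.
Additional duty on 8380.68.53 from Vineth: +47.9% ad valorem. Applied ad valorem rate = 47.9%.
Duty = £280,740.90 × 47.9% + 3,883 × £2.55 = £144,376.54.
Line 4 (5064.05.11, Vineth, 1,387 pairs, £259,396.74):
Base rate for 5064.05.11 is 33.5%.
5064.05.11 has an FTA preferential rate, but origin Vineth is not Junay; base rate stands.
Additional duty on 5064.05.11 from Vineth: +19.5%. Applied ad valorem rate: 33.5% + 19.5% = 53%.
Duty = £259,396.74 × 53% = £137,480.27.
Total = £26,449.92 + £82,823.56 + £144,376.54 + £137,480.27 = £391,130.29.

£391,130.29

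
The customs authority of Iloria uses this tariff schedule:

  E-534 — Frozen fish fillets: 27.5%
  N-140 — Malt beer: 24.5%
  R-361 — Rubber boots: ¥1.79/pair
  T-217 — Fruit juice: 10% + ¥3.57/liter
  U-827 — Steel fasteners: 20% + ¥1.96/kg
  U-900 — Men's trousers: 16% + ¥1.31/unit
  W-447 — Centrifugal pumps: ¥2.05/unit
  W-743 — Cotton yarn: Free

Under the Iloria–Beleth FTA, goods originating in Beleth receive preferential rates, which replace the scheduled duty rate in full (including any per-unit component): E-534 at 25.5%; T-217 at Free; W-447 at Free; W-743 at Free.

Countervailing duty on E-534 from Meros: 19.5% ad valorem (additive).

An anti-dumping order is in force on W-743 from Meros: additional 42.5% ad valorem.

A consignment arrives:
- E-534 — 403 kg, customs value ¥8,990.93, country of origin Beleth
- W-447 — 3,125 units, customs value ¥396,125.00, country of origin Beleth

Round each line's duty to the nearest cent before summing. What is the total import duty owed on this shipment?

Line 1 (E-534, Beleth, 403 kg, ¥8,990.93):
Base rate for E-534 is 27.5%.
Origin Beleth qualifies under the Iloria–Beleth agreement and E-534 is covered: preferential rate 25.5% applies instead.
The additional-duty order on E-534 targets Meros, not Beleth; it does not apply.
Duty = ¥8,990.93 × 25.5% = ¥2,292.69.
Line 2 (W-447, Beleth, 3,125 units, ¥396,125.00):
Base rate for W-447 is ¥2.05/unit.
Origin Beleth qualifies under the Iloria–Beleth agreement and W-447 is covered: preferential rate Free applies instead.
Duty = ¥396,125.00 × 0% = ¥0.00.
Total = ¥2,292.69 + ¥0.00 = ¥2,292.69.

¥2,292.69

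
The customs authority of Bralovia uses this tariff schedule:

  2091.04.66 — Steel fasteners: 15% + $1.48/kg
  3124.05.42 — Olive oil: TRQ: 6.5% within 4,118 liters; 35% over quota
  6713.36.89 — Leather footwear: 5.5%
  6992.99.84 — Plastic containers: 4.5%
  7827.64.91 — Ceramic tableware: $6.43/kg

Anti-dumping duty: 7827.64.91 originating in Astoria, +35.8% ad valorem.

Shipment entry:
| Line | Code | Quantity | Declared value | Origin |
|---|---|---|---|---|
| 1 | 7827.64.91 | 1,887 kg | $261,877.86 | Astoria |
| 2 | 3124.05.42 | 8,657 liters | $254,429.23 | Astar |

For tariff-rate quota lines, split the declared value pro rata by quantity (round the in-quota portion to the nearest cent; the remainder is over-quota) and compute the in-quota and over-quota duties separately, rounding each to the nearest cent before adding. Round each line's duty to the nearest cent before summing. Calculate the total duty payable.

Line 1 (7827.64.91, Astoria, 1,887 kg, $261,877.86):
Base rate for 7827.64.91 is $6.43/kg.
Additional duty on 7827.64.91 from Astoria: +35.8% ad valorem. Applied ad valorem rate = 35.8%.
Duty = $261,877.86 × 35.8% + 1,887 × $6.43 = $105,885.68.
Line 2 (3124.05.42, Astar, 8,657 liters, $254,429.23):
Code 3124.05.42 is under a tariff-rate quota (threshold 4,118 liters). In-quota: 4,118 liters at 6.5%; over-quota: 4,539 liters at 35%.
Pro-rata value split: in-quota = $254,429.23 × 4,118/8,657 = $121,028.02; over-quota = $254,429.23 − $121,028.02 = $133,401.21.
In-quota duty = $121,028.02 × 6.5% = $7,866.82. Over-quota duty = $133,401.21 × 35% = $46,690.42.
Line duty = $7,866.82 + $46,690.42 = $54,557.24.
Total = $105,885.68 + $54,557.24 = $160,442.92.

$160,442.92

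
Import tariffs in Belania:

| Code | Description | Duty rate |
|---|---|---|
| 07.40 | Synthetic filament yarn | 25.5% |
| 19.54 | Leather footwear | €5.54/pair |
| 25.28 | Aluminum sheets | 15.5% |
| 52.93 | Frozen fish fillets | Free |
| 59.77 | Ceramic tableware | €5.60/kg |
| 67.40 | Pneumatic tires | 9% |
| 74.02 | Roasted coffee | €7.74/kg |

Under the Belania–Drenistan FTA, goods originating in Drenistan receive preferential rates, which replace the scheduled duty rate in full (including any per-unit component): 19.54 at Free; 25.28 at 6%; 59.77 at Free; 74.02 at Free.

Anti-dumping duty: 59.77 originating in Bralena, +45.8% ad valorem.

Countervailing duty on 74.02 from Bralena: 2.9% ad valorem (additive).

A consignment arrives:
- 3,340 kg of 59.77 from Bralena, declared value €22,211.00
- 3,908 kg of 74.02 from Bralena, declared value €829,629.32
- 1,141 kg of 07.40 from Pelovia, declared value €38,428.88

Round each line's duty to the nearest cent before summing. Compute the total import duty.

€92,983.17

Line 1 (59.77, Bralena, 3,340 kg, €22,211.00):
Base rate for 59.77 is €5.60/kg.
59.77 has an FTA preferential rate, but origin Bralena is not Drenistan; base rate stands.
Additional duty on 59.77 from Bralena: +45.8% ad valorem. Applied ad valorem rate = 45.8%.
Duty = €22,211.00 × 45.8% + 3,340 × €5.60 = €28,876.64.
Line 2 (74.02, Bralena, 3,908 kg, €829,629.32):
Base rate for 74.02 is €7.74/kg.
74.02 has an FTA preferential rate, but origin Bralena is not Drenistan; base rate stands.
Additional duty on 74.02 from Bralena: +2.9% ad valorem. Applied ad valorem rate = 2.9%.
Duty = €829,629.32 × 2.9% + 3,908 × €7.74 = €54,307.17.
Line 3 (07.40, Pelovia, 1,141 kg, €38,428.88):
Base rate for 07.40 is 25.5%.
Duty = €38,428.88 × 25.5% = €9,799.36.
Total = €28,876.64 + €54,307.17 + €9,799.36 = €92,983.17.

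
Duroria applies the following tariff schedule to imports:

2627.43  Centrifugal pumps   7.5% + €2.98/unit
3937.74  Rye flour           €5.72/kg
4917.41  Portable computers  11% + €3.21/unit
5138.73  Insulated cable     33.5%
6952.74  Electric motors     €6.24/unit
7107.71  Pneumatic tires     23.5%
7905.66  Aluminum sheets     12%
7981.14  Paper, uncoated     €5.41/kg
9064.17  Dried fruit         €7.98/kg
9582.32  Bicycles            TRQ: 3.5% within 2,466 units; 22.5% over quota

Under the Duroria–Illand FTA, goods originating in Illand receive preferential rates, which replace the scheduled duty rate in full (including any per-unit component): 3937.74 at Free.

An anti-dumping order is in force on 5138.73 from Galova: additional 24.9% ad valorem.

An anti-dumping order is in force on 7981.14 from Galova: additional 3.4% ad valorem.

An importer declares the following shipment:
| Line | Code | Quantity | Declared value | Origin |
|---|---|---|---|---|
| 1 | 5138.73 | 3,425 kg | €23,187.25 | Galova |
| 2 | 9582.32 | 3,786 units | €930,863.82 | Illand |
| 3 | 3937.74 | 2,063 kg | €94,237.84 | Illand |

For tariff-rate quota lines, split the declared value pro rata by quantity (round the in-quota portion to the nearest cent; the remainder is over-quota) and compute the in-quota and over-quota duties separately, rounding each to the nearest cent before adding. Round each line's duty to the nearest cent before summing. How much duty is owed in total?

Line 1 (5138.73, Galova, 3,425 kg, €23,187.25):
Base rate for 5138.73 is 33.5%.
Additional duty on 5138.73 from Galova: +24.9%. Applied ad valorem rate: 33.5% + 24.9% = 58.4%.
Duty = €23,187.25 × 58.4% = €13,541.35.
Line 2 (9582.32, Illand, 3,786 units, €930,863.82):
Code 9582.32 is under a tariff-rate quota (threshold 2,466 units). In-quota: 2,466 units at 3.5%; over-quota: 1,320 units at 22.5%.
Pro-rata value split: in-quota = €930,863.82 × 2,466/3,786 = €606,315.42; over-quota = €930,863.82 − €606,315.42 = €324,548.40.
In-quota duty = €606,315.42 × 3.5% = €21,221.04. Over-quota duty = €324,548.40 × 22.5% = €73,023.39.
Line duty = €21,221.04 + €73,023.39 = €94,244.43.
Line 3 (3937.74, Illand, 2,063 kg, €94,237.84):
Base rate for 3937.74 is €5.72/kg.
Origin Illand qualifies under the Duroria–Illand agreement and 3937.74 is covered: preferential rate Free applies instead.
Duty = €94,237.84 × 0% = €0.00.
Total = €13,541.35 + €94,244.43 + €0.00 = €107,785.78.

€107,785.78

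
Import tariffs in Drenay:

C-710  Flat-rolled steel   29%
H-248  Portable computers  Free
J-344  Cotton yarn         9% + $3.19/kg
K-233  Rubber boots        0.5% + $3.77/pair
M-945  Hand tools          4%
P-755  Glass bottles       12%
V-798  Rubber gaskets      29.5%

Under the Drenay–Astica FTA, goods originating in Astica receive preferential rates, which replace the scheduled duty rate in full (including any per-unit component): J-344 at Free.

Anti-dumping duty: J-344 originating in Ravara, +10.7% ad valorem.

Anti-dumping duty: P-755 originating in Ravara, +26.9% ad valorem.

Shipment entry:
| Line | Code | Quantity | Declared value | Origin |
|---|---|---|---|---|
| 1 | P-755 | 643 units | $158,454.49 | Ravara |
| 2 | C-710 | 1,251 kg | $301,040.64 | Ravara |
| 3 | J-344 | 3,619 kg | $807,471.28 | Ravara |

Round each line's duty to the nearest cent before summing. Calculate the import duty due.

$319,557.04

Line 1 (P-755, Ravara, 643 units, $158,454.49):
Base rate for P-755 is 12%.
Additional duty on P-755 from Ravara: +26.9%. Applied ad valorem rate: 12% + 26.9% = 38.9%.
Duty = $158,454.49 × 38.9% = $61,638.80.
Line 2 (C-710, Ravara, 1,251 kg, $301,040.64):
Base rate for C-710 is 29%.
Duty = $301,040.64 × 29% = $87,301.79.
Line 3 (J-344, Ravara, 3,619 kg, $807,471.28):
Base rate for J-344 is 9% + $3.19/kg.
J-344 has an FTA preferential rate, but origin Ravara is not Astica; base rate stands.
Additional duty on J-344 from Ravara: +10.7%. Applied ad valorem rate: 9% + 10.7% = 19.7%.
Duty = $807,471.28 × 19.7% + 3,619 × $3.19 = $170,616.45.
Total = $61,638.80 + $87,301.79 + $170,616.45 = $319,557.04.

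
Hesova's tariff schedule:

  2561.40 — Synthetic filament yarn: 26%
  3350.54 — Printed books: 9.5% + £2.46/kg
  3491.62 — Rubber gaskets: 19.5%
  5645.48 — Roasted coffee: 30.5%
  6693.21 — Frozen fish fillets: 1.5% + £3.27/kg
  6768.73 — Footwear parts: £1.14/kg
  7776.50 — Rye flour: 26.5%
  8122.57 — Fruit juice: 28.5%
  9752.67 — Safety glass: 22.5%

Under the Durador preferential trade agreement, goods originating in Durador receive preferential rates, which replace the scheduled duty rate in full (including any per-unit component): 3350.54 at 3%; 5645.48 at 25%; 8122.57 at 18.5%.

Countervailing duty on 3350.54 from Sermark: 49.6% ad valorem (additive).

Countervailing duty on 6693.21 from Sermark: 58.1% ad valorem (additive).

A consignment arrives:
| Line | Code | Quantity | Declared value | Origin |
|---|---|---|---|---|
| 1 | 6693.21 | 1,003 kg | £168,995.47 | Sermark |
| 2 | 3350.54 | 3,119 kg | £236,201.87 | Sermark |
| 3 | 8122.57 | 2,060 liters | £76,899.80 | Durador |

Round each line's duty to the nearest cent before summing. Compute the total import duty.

Line 1 (6693.21, Sermark, 1,003 kg, £168,995.47):
Base rate for 6693.21 is 1.5% + £3.27/kg.
Additional duty on 6693.21 from Sermark: +58.1%. Applied ad valorem rate: 1.5% + 58.1% = 59.6%.
Duty = £168,995.47 × 59.6% + 1,003 × £3.27 = £104,001.11.
Line 2 (3350.54, Sermark, 3,119 kg, £236,201.87):
Base rate for 3350.54 is 9.5% + £2.46/kg.
3350.54 has an FTA preferential rate, but origin Sermark is not Durador; base rate stands.
Additional duty on 3350.54 from Sermark: +49.6%. Applied ad valorem rate: 9.5% + 49.6% = 59.1%.
Duty = £236,201.87 × 59.1% + 3,119 × £2.46 = £147,268.05.
Line 3 (8122.57, Durador, 2,060 liters, £76,899.80):
Base rate for 8122.57 is 28.5%.
Origin Durador qualifies under the Hesova–Durador agreement and 8122.57 is covered: preferential rate 18.5% applies instead.
Duty = £76,899.80 × 18.5% = £14,226.46.
Total = £104,001.11 + £147,268.05 + £14,226.46 = £265,495.62.

£265,495.62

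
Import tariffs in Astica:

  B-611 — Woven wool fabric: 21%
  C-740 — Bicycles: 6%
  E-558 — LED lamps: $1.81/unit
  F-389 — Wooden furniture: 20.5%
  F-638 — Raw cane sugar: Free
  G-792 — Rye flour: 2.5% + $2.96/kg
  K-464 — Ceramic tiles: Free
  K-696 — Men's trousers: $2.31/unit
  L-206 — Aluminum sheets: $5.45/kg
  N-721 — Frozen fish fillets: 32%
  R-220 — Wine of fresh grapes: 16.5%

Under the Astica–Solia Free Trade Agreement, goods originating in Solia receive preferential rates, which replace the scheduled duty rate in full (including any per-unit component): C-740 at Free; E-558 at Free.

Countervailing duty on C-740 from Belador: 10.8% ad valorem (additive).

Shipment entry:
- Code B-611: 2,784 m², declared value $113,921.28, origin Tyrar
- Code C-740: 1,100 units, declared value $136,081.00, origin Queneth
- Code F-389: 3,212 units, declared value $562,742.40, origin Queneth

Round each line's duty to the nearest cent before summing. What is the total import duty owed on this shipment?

Line 1 (B-611, Tyrar, 2,784 m², $113,921.28):
Base rate for B-611 is 21%.
Duty = $113,921.28 × 21% = $23,923.47.
Line 2 (C-740, Queneth, 1,100 units, $136,081.00):
Base rate for C-740 is 6%.
C-740 has an FTA preferential rate, but origin Queneth is not Solia; base rate stands.
The additional-duty order on C-740 targets Belador, not Queneth; it does not apply.
Duty = $136,081.00 × 6% = $8,164.86.
Line 3 (F-389, Queneth, 3,212 units, $562,742.40):
Base rate for F-389 is 20.5%.
Duty = $562,742.40 × 20.5% = $115,362.19.
Total = $23,923.47 + $8,164.86 + $115,362.19 = $147,450.52.

$147,450.52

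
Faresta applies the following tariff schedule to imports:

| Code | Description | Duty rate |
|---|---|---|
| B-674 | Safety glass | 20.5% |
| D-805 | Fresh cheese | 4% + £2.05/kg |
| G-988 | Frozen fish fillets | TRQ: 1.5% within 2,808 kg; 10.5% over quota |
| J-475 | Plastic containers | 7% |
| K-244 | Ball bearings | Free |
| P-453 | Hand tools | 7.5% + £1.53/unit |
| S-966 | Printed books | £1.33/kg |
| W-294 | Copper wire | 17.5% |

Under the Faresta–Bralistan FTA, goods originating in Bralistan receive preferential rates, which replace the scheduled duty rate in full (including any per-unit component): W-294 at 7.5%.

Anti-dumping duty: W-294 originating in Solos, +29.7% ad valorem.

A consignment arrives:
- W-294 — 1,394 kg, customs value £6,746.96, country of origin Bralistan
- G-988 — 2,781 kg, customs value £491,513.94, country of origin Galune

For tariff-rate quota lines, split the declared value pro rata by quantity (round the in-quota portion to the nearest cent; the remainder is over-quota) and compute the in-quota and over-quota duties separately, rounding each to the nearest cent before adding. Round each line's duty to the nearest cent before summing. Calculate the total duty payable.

£7,878.73

Line 1 (W-294, Bralistan, 1,394 kg, £6,746.96):
Base rate for W-294 is 17.5%.
Origin Bralistan qualifies under the Faresta–Bralistan agreement and W-294 is covered: preferential rate 7.5% applies instead.
The additional-duty order on W-294 targets Solos, not Bralistan; it does not apply.
Duty = £6,746.96 × 7.5% = £506.02.
Line 2 (G-988, Galune, 2,781 kg, £491,513.94):
Code G-988 is under a tariff-rate quota (threshold 2,808 kg). Quantity 2,781 kg is within the quota, so the in-quota rate 1.5% applies to the full value.
Duty = £491,513.94 × 1.5% = £7,372.71.
Total = £506.02 + £7,372.71 = £7,878.73.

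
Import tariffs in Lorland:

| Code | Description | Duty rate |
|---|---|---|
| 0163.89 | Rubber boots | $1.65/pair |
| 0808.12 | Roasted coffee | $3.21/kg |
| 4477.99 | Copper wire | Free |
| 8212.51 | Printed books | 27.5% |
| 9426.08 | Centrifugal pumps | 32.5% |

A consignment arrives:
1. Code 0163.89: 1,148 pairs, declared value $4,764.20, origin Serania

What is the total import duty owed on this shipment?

Line 1 (0163.89, Serania, 1,148 pairs, $4,764.20):
Base rate for 0163.89 is $1.65/pair.
Duty = 1,148 × $1.65 = $1,894.20.

$1,894.20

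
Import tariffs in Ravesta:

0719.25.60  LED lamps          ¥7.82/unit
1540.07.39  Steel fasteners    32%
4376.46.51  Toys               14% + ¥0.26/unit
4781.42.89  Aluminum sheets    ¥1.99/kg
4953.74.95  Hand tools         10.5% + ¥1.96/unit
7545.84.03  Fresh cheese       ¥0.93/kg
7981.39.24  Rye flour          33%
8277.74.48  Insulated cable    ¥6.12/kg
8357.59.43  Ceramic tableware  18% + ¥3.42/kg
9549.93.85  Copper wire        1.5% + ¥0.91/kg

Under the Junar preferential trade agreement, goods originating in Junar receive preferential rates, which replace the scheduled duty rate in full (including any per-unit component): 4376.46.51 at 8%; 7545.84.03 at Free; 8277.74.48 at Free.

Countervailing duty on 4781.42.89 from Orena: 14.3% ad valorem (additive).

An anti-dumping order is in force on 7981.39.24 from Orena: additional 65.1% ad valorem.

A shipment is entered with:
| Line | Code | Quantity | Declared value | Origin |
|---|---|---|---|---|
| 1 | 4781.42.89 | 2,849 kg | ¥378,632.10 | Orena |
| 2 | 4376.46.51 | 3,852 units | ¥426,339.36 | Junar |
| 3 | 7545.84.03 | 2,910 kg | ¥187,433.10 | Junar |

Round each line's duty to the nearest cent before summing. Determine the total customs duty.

¥93,921.05

Line 1 (4781.42.89, Orena, 2,849 kg, ¥378,632.10):
Base rate for 4781.42.89 is ¥1.99/kg.
Additional duty on 4781.42.89 from Orena: +14.3% ad valorem. Applied ad valorem rate = 14.3%.
Duty = ¥378,632.10 × 14.3% + 2,849 × ¥1.99 = ¥59,813.90.
Line 2 (4376.46.51, Junar, 3,852 units, ¥426,339.36):
Base rate for 4376.46.51 is 14% + ¥0.26/unit.
Origin Junar qualifies under the Ravesta–Junar agreement and 4376.46.51 is covered: preferential rate 8% applies instead.
Duty = ¥426,339.36 × 8% = ¥34,107.15.
Line 3 (7545.84.03, Junar, 2,910 kg, ¥187,433.10):
Base rate for 7545.84.03 is ¥0.93/kg.
Origin Junar qualifies under the Ravesta–Junar agreement and 7545.84.03 is covered: preferential rate Free applies instead.
Duty = ¥187,433.10 × 0% = ¥0.00.
Total = ¥59,813.90 + ¥34,107.15 + ¥0.00 = ¥93,921.05.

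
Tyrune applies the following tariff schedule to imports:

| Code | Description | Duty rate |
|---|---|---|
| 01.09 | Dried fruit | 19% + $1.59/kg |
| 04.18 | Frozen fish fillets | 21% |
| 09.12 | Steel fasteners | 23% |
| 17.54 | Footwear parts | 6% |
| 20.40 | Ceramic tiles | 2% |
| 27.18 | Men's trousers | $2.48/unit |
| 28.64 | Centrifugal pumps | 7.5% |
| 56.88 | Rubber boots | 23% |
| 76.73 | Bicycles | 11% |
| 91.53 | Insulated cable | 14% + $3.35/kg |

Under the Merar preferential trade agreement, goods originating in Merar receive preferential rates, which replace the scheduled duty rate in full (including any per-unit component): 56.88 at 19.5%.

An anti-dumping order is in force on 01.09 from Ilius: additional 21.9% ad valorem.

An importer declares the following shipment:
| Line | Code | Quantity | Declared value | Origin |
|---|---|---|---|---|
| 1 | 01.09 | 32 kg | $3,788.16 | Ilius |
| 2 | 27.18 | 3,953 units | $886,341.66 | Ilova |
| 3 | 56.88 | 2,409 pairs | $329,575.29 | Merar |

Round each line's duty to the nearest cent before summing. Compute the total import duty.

$75,670.86

Line 1 (01.09, Ilius, 32 kg, $3,788.16):
Base rate for 01.09 is 19% + $1.59/kg.
Additional duty on 01.09 from Ilius: +21.9%. Applied ad valorem rate: 19% + 21.9% = 40.9%.
Duty = $3,788.16 × 40.9% + 32 × $1.59 = $1,600.24.
Line 2 (27.18, Ilova, 3,953 units, $886,341.66):
Base rate for 27.18 is $2.48/unit.
Duty = 3,953 × $2.48 = $9,803.44.
Line 3 (56.88, Merar, 2,409 pairs, $329,575.29):
Base rate for 56.88 is 23%.
Origin Merar qualifies under the Tyrune–Merar agreement and 56.88 is covered: preferential rate 19.5% applies instead.
Duty = $329,575.29 × 19.5% = $64,267.18.
Total = $1,600.24 + $9,803.44 + $64,267.18 = $75,670.86.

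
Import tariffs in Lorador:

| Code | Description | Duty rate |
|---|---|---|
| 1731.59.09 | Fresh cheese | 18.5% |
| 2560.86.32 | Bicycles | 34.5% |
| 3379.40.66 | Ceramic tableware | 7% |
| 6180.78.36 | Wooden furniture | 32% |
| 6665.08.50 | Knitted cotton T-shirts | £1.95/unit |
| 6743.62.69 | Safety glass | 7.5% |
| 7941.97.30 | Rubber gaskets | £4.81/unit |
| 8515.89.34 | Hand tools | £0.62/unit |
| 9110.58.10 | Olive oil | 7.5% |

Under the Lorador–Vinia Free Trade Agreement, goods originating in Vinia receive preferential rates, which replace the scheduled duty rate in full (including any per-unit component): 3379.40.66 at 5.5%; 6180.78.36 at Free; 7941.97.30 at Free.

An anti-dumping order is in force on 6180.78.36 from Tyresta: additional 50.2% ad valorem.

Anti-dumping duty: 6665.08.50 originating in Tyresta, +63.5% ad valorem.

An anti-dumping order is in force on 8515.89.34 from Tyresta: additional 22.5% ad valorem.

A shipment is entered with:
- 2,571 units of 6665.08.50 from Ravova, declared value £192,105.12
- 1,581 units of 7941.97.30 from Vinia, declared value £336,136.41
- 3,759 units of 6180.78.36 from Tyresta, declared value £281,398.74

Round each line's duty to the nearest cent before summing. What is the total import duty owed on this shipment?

Line 1 (6665.08.50, Ravova, 2,571 units, £192,105.12):
Base rate for 6665.08.50 is £1.95/unit.
The additional-duty order on 6665.08.50 targets Tyresta, not Ravova; it does not apply.
Duty = 2,571 × £1.95 = £5,013.45.
Line 2 (7941.97.30, Vinia, 1,581 units, £336,136.41):
Base rate for 7941.97.30 is £4.81/unit.
Origin Vinia qualifies under the Lorador–Vinia agreement and 7941.97.30 is covered: preferential rate Free applies instead.
Duty = £336,136.41 × 0% = £0.00.
Line 3 (6180.78.36, Tyresta, 3,759 units, £281,398.74):
Base rate for 6180.78.36 is 32%.
6180.78.36 has an FTA preferential rate, but origin Tyresta is not Vinia; base rate stands.
Additional duty on 6180.78.36 from Tyresta: +50.2%. Applied ad valorem rate: 32% + 50.2% = 82.2%.
Duty = £281,398.74 × 82.2% = £231,309.76.
Total = £5,013.45 + £0.00 + £231,309.76 = £236,323.21.

£236,323.21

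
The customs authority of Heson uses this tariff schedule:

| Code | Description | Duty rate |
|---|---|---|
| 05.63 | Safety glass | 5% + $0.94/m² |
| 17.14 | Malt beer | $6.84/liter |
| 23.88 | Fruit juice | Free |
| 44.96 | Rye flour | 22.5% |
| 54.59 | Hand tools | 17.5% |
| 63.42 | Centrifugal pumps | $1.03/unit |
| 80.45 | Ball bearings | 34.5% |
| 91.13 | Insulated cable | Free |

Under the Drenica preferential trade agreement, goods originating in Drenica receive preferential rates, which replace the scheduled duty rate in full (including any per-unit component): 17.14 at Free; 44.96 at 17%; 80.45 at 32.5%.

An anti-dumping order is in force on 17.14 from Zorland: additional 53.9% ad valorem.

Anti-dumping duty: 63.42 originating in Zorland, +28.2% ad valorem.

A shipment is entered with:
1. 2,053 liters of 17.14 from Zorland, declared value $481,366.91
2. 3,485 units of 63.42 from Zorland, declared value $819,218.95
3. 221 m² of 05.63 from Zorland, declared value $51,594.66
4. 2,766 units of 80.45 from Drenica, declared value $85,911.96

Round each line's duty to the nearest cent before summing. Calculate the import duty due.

Line 1 (17.14, Zorland, 2,053 liters, $481,366.91):
Base rate for 17.14 is $6.84/liter.
17.14 has an FTA preferential rate, but origin Zorland is not Drenica; base rate stands.
Additional duty on 17.14 from Zorland: +53.9% ad valorem. Applied ad valorem rate = 53.9%.
Duty = $481,366.91 × 53.9% + 2,053 × $6.84 = $273,499.28.
Line 2 (63.42, Zorland, 3,485 units, $819,218.95):
Base rate for 63.42 is $1.03/unit.
Additional duty on 63.42 from Zorland: +28.2% ad valorem. Applied ad valorem rate = 28.2%.
Duty = $819,218.95 × 28.2% + 3,485 × $1.03 = $234,609.29.
Line 3 (05.63, Zorland, 221 m², $51,594.66):
Base rate for 05.63 is 5% + $0.94/m².
Duty = $51,594.66 × 5% + 221 × $0.94 = $2,787.47.
Line 4 (80.45, Drenica, 2,766 units, $85,911.96):
Base rate for 80.45 is 34.5%.
Origin Drenica qualifies under the Heson–Drenica agreement and 80.45 is covered: preferential rate 32.5% applies instead.
Duty = $85,911.96 × 32.5% = $27,921.39.
Total = $273,499.28 + $234,609.29 + $2,787.47 + $27,921.39 = $538,817.43.

$538,817.43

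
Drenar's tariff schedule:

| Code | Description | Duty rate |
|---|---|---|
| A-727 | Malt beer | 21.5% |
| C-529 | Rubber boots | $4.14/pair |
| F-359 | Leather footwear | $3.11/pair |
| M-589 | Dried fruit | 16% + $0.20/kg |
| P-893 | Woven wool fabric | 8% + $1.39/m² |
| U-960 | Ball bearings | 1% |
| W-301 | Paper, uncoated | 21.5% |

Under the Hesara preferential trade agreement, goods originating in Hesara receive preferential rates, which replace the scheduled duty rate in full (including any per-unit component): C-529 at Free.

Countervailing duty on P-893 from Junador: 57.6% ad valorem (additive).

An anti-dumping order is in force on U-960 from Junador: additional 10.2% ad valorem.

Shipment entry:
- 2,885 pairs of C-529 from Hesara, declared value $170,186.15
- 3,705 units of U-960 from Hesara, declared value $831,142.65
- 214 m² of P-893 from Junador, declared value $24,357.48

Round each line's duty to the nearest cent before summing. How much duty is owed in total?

Line 1 (C-529, Hesara, 2,885 pairs, $170,186.15):
Base rate for C-529 is $4.14/pair.
Origin Hesara qualifies under the Drenar–Hesara agreement and C-529 is covered: preferential rate Free applies instead.
Duty = $170,186.15 × 0% = $0.00.
Line 2 (U-960, Hesara, 3,705 units, $831,142.65):
Base rate for U-960 is 1%.
Origin Hesara is the FTA partner but U-960 is not on the preference list; base rate stands.
The additional-duty order on U-960 targets Junador, not Hesara; it does not apply.
Duty = $831,142.65 × 1% = $8,311.43.
Line 3 (P-893, Junador, 214 m², $24,357.48):
Base rate for P-893 is 8% + $1.39/m².
Additional duty on P-893 from Junador: +57.6%. Applied ad valorem rate: 8% + 57.6% = 65.6%.
Duty = $24,357.48 × 65.6% + 214 × $1.39 = $16,275.97.
Total = $0.00 + $8,311.43 + $16,275.97 = $24,587.40.

$24,587.40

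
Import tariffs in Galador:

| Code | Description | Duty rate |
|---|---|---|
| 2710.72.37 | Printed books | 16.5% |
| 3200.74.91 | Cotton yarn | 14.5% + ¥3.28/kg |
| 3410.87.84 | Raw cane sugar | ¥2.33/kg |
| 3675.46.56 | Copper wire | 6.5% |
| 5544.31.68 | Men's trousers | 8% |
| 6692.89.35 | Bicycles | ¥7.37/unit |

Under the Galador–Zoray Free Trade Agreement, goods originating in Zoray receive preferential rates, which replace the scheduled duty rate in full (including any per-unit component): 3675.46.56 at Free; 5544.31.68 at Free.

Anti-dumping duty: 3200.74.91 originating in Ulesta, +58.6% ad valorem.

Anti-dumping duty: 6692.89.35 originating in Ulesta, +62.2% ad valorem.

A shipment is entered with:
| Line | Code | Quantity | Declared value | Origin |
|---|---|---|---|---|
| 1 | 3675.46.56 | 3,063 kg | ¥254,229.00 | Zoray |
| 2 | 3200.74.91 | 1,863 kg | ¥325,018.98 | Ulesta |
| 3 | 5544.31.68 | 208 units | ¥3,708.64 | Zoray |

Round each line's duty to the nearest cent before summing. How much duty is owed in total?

¥243,699.51

Line 1 (3675.46.56, Zoray, 3,063 kg, ¥254,229.00):
Base rate for 3675.46.56 is 6.5%.
Origin Zoray qualifies under the Galador–Zoray agreement and 3675.46.56 is covered: preferential rate Free applies instead.
Duty = ¥254,229.00 × 0% = ¥0.00.
Line 2 (3200.74.91, Ulesta, 1,863 kg, ¥325,018.98):
Base rate for 3200.74.91 is 14.5% + ¥3.28/kg.
Additional duty on 3200.74.91 from Ulesta: +58.6%. Applied ad valorem rate: 14.5% + 58.6% = 73.1%.
Duty = ¥325,018.98 × 73.1% + 1,863 × ¥3.28 = ¥243,699.51.
Line 3 (5544.31.68, Zoray, 208 units, ¥3,708.64):
Base rate for 5544.31.68 is 8%.
Origin Zoray qualifies under the Galador–Zoray agreement and 5544.31.68 is covered: preferential rate Free applies instead.
Duty = ¥3,708.64 × 0% = ¥0.00.
Total = ¥0.00 + ¥243,699.51 + ¥0.00 = ¥243,699.51.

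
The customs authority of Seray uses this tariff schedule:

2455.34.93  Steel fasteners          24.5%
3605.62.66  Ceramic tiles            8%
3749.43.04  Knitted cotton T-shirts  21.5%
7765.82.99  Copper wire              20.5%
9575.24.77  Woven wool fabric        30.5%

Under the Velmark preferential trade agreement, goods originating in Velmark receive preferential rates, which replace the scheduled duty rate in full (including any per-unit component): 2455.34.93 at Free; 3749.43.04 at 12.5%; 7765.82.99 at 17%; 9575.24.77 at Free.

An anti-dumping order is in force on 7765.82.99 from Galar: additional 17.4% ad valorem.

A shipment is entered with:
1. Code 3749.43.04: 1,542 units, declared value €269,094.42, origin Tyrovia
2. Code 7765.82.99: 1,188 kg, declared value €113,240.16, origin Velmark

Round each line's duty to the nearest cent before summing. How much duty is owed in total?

Line 1 (3749.43.04, Tyrovia, 1,542 units, €269,094.42):
Base rate for 3749.43.04 is 21.5%.
3749.43.04 has an FTA preferential rate, but origin Tyrovia is not Velmark; base rate stands.
Duty = €269,094.42 × 21.5% = €57,855.30.
Line 2 (7765.82.99, Velmark, 1,188 kg, €113,240.16):
Base rate for 7765.82.99 is 20.5%.
Origin Velmark qualifies under the Seray–Velmark agreement and 7765.82.99 is covered: preferential rate 17% applies instead.
The additional-duty order on 7765.82.99 targets Galar, not Velmark; it does not apply.
Duty = €113,240.16 × 17% = €19,250.83.
Total = €57,855.30 + €19,250.83 = €77,106.13.

€77,106.13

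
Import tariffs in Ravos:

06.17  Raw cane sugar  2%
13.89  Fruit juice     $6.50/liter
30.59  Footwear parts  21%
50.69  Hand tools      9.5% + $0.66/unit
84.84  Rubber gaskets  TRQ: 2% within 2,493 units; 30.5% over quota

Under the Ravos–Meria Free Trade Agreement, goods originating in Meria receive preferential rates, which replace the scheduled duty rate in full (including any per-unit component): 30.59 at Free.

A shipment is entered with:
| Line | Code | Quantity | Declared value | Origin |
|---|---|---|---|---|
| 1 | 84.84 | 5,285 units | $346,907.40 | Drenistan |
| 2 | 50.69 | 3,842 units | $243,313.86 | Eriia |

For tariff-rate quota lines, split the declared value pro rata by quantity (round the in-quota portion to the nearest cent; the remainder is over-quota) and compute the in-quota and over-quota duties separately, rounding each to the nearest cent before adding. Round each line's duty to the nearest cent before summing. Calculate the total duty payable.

$84,819.75

Line 1 (84.84, Drenistan, 5,285 units, $346,907.40):
Code 84.84 is under a tariff-rate quota (threshold 2,493 units). In-quota: 2,493 units at 2%; over-quota: 2,792 units at 30.5%.
Pro-rata value split: in-quota = $346,907.40 × 2,493/5,285 = $163,640.52; over-quota = $346,907.40 − $163,640.52 = $183,266.88.
In-quota duty = $163,640.52 × 2% = $3,272.81. Over-quota duty = $183,266.88 × 30.5% = $55,896.40.
Line duty = $3,272.81 + $55,896.40 = $59,169.21.
Line 2 (50.69, Eriia, 3,842 units, $243,313.86):
Base rate for 50.69 is 9.5% + $0.66/unit.
Duty = $243,313.86 × 9.5% + 3,842 × $0.66 = $25,650.54.
Total = $59,169.21 + $25,650.54 = $84,819.75.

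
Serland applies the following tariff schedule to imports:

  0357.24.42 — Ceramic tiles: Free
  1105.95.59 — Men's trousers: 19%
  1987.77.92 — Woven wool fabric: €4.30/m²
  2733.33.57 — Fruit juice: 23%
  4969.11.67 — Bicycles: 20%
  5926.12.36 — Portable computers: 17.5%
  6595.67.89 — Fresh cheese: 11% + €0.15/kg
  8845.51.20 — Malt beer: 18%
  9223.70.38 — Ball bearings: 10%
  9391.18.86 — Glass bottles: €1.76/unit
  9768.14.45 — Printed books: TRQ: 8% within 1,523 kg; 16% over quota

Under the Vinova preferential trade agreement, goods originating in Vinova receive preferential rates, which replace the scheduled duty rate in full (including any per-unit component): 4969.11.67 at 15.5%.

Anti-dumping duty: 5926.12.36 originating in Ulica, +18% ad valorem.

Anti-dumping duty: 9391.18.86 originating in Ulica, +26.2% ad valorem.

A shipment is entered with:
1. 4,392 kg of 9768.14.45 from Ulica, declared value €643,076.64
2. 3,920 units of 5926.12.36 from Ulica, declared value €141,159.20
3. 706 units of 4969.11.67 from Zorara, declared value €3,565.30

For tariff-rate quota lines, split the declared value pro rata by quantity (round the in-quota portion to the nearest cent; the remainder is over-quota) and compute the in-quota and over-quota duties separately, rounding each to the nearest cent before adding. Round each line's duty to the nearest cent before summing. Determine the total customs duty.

€135,877.03

Line 1 (9768.14.45, Ulica, 4,392 kg, €643,076.64):
Code 9768.14.45 is under a tariff-rate quota (threshold 1,523 kg). In-quota: 1,523 kg at 8%; over-quota: 2,869 kg at 16%.
Pro-rata value split: in-quota = €643,076.64 × 1,523/4,392 = €222,997.66; over-quota = €643,076.64 − €222,997.66 = €420,078.98.
In-quota duty = €222,997.66 × 8% = €17,839.81. Over-quota duty = €420,078.98 × 16% = €67,212.64.
Line duty = €17,839.81 + €67,212.64 = €85,052.45.
Line 2 (5926.12.36, Ulica, 3,920 units, €141,159.20):
Base rate for 5926.12.36 is 17.5%.
Additional duty on 5926.12.36 from Ulica: +18%. Applied ad valorem rate: 17.5% + 18% = 35.5%.
Duty = €141,159.20 × 35.5% = €50,111.52.
Line 3 (4969.11.67, Zorara, 706 units, €3,565.30):
Base rate for 4969.11.67 is 20%.
4969.11.67 has an FTA preferential rate, but origin Zorara is not Vinova; base rate stands.
Duty = €3,565.30 × 20% = €713.06.
Total = €85,052.45 + €50,111.52 + €713.06 = €135,877.03.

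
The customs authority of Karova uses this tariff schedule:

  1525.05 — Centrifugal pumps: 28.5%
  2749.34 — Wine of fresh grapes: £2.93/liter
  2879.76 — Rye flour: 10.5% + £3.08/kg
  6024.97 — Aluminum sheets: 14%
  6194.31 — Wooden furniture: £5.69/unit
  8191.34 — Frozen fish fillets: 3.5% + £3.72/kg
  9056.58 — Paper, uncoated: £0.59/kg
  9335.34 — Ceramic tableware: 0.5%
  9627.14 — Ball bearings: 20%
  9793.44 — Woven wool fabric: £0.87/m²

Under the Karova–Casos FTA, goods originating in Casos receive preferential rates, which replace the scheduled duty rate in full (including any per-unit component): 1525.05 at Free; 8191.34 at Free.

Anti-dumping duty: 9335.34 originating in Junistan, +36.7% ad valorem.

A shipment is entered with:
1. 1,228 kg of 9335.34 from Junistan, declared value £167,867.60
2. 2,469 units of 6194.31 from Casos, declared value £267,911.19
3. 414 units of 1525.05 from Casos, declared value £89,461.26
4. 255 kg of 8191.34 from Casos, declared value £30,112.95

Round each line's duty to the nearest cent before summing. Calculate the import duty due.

£76,495.36

Line 1 (9335.34, Junistan, 1,228 kg, £167,867.60):
Base rate for 9335.34 is 0.5%.
Additional duty on 9335.34 from Junistan: +36.7%. Applied ad valorem rate: 0.5% + 36.7% = 37.2%.
Duty = £167,867.60 × 37.2% = £62,446.75.
Line 2 (6194.31, Casos, 2,469 units, £267,911.19):
Base rate for 6194.31 is £5.69/unit.
Origin Casos is the FTA partner but 6194.31 is not on the preference list; base rate stands.
Duty = 2,469 × £5.69 = £14,048.61.
Line 3 (1525.05, Casos, 414 units, £89,461.26):
Base rate for 1525.05 is 28.5%.
Origin Casos qualifies under the Karova–Casos agreement and 1525.05 is covered: preferential rate Free applies instead.
Duty = £89,461.26 × 0% = £0.00.
Line 4 (8191.34, Casos, 255 kg, £30,112.95):
Base rate for 8191.34 is 3.5% + £3.72/kg.
Origin Casos qualifies under the Karova–Casos agreement and 8191.34 is covered: preferential rate Free applies instead.
Duty = £30,112.95 × 0% = £0.00.
Total = £62,446.75 + £14,048.61 + £0.00 + £0.00 = £76,495.36.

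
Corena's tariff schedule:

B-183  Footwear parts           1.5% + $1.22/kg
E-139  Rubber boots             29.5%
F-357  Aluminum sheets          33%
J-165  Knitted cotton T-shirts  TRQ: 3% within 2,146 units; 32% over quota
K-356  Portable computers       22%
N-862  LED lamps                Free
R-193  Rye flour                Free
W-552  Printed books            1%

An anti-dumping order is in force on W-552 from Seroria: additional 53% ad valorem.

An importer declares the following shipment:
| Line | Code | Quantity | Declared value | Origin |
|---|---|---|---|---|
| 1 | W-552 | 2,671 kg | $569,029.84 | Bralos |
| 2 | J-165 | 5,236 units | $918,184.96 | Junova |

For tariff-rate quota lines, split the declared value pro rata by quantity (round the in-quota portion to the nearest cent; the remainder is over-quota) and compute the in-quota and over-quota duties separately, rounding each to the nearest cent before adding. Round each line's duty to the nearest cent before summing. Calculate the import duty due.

Line 1 (W-552, Bralos, 2,671 kg, $569,029.84):
Base rate for W-552 is 1%.
The additional-duty order on W-552 targets Seroria, not Bralos; it does not apply.
Duty = $569,029.84 × 1% = $5,690.30.
Line 2 (J-165, Junova, 5,236 units, $918,184.96):
Code J-165 is under a tariff-rate quota (threshold 2,146 units). In-quota: 2,146 units at 3%; over-quota: 3,090 units at 32%.
Pro-rata value split: in-quota = $918,184.96 × 2,146/5,236 = $376,322.56; over-quota = $918,184.96 − $376,322.56 = $541,862.40.
In-quota duty = $376,322.56 × 3% = $11,289.68. Over-quota duty = $541,862.40 × 32% = $173,395.97.
Line duty = $11,289.68 + $173,395.97 = $184,685.65.
Total = $5,690.30 + $184,685.65 = $190,375.95.

$190,375.95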